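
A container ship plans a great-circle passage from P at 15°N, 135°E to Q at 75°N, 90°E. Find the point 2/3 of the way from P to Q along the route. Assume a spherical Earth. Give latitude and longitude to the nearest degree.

Convert each endpoint to a unit vector on the sphere (x = cos φ cos λ, y = cos φ sin λ, z = sin φ).
The central angle between the endpoints is δ = arccos(p₁·p₂) ≈ 1.130 rad (64.7°).
Interpolate at f = 2/3 with slerp weights a = sin((1−f)δ)/sin δ ≈ 0.407, b = sin(fδ)/sin δ ≈ 0.756.
p = a·p₁ + b·p₂ ≈ (-0.278, 0.474, 0.836); φ = arcsin(p_z) ≈ 56.70°, λ = atan2(p_y, p_x) ≈ 120.40°.

≈ 57°N, 120°E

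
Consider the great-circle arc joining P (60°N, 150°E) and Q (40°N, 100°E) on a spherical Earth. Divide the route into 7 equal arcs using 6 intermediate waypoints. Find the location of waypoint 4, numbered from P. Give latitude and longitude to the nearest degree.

From cos δ = sin φ₁ sin φ₂ + cos φ₁ cos φ₂ cos Δλ, the central angle is δ ≈ 0.639 rad (36.6°).
Interpolate at f = 4/7 with slerp weights a = sin((1−f)δ)/sin δ ≈ 0.453, b = sin(fδ)/sin δ ≈ 0.599.
p = a·p₁ + b·p₂ ≈ (-0.276, 0.565, 0.778); φ = arcsin(p_z) ≈ 51.04°, λ = atan2(p_y, p_x) ≈ 116.03°.

≈ (51°N, 116°E)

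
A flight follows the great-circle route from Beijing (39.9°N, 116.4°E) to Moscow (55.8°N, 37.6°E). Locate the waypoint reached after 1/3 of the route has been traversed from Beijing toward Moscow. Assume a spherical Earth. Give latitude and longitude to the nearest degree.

Convert each endpoint to a unit vector on the sphere (x = cos φ cos λ, y = cos φ sin λ, z = sin φ).
The central angle between the endpoints is δ = arccos(p₁·p₂) ≈ 0.909 rad (52.1°).
Interpolate at f = 1/3 with slerp weights a = sin((1−f)δ)/sin δ ≈ 0.722, b = sin(fδ)/sin δ ≈ 0.378.
p = a·p₁ + b·p₂ ≈ (-0.078, 0.626, 0.776); φ = arcsin(p_z) ≈ 50.90°, λ = atan2(p_y, p_x) ≈ 97.09°.

≈ 51°N, 97°E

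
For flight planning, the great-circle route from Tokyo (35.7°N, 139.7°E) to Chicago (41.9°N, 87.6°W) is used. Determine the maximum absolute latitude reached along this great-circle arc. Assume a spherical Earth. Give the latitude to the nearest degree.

≈ 64°N

The great circle lies in the plane with unit normal n̂ = (p₁ × p₂)/|p₁ × p₂|.
Here n̂_z ≈ +0.444; the vertex latitude is φ_max = arccos|n̂_z| ≈ 63.6°.
Check via Clairaut: cos φ_max = |cos φ₁| · sin C = cos(35.7°)·sin(33.2°) ≈ 0.444, again giving ≈ 63.6°.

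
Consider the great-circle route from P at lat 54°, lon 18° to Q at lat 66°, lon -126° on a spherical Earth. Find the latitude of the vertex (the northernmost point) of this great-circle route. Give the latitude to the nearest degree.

The great circle lies in the plane with unit normal n̂ = (p₁ × p₂)/|p₁ × p₂|.
Here n̂_z ≈ -0.168; the vertex latitude is φ_max = arccos|n̂_z| ≈ 80.3°.
Check via Clairaut: cos φ_max = |cos φ₁| · sin C = cos(54.0°)·sin(16.6°) ≈ 0.168, again giving ≈ 80.3°.

≈ 80°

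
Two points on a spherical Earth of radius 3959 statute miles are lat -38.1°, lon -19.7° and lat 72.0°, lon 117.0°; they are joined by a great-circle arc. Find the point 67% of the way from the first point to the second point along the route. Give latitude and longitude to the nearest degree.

≈ lat 51°, lon 12°

Convert each endpoint to a unit vector on the sphere (x = cos φ cos λ, y = cos φ sin λ, z = sin φ).
The central angle between the endpoints is δ = arccos(p₁·p₂) ≈ 2.440 rad (139.8°).
Interpolate at f = 0.67 with slerp weights a = sin((1−f)δ)/sin δ ≈ 1.117, b = sin(fδ)/sin δ ≈ 1.546.
p = a·p₁ + b·p₂ ≈ (0.611, 0.129, 0.781); φ = arcsin(p_z) ≈ 51.37°, λ = atan2(p_y, p_x) ≈ 11.96°.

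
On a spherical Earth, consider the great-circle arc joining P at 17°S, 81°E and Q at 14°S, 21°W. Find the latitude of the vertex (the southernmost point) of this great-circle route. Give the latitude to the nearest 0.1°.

≈ 23.9°S

The great circle lies in the plane with unit normal n̂ = (p₁ × p₂)/|p₁ × p₂|.
Here n̂_z ≈ -0.914; the vertex latitude is φ_max = arccos|n̂_z| ≈ 23.9°.
Check via Clairaut: cos φ_max = |cos φ₁| · sin C = cos(17.0°)·sin(107.0°) ≈ 0.914, again giving ≈ 23.9°.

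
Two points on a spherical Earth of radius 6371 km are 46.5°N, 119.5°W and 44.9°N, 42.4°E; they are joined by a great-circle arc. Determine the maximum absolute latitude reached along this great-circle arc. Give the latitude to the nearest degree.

≈ 81°N

The great circle lies in the plane with unit normal n̂ = (p₁ × p₂)/|p₁ × p₂|.
Here n̂_z ≈ +0.152; the vertex latitude is φ_max = arccos|n̂_z| ≈ 81.3°.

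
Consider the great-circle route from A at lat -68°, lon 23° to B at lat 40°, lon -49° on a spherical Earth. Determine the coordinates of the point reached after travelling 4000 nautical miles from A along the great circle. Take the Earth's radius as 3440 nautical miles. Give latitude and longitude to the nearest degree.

Convert each endpoint to a unit vector on the sphere (x = cos φ cos λ, y = cos φ sin λ, z = sin φ).
The central angle between the endpoints is δ = arccos(p₁·p₂) ≈ 2.103 rad (120.5°). The total great-circle distance is δ·R ≈ 2.103 × 3440 ≈ 7234 nmi, so the target fraction is f = 4000/7234 ≈ 0.553.
Interpolate at f ≈ 0.553 with slerp weights a = sin((1−f)δ)/sin δ ≈ 0.937, b = sin(fδ)/sin δ ≈ 1.065.
p = a·p₁ + b·p₂ ≈ (0.858, -0.479, -0.184); φ = arcsin(p_z) ≈ -10.62°, λ = atan2(p_y, p_x) ≈ -29.14°.

≈ lat -11°, lon -29°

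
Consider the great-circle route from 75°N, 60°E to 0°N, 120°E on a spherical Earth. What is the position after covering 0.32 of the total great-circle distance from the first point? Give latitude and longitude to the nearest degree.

Convert each endpoint to a unit vector on the sphere (x = cos φ cos λ, y = cos φ sin λ, z = sin φ).
The central angle between the endpoints is δ = arccos(p₁·p₂) ≈ 1.441 rad (82.6°).
Interpolate at f = 0.32 with slerp weights a = sin((1−f)δ)/sin δ ≈ 0.837, b = sin(fδ)/sin δ ≈ 0.449.
p = a·p₁ + b·p₂ ≈ (-0.116, 0.576, 0.809); φ = arcsin(p_z) ≈ 53.99°, λ = atan2(p_y, p_x) ≈ 101.38°.

≈ 54°N, 101°E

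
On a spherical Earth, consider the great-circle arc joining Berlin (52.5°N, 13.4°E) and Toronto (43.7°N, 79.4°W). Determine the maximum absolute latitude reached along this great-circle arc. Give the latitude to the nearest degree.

The great circle lies in the plane with unit normal n̂ = (p₁ × p₂)/|p₁ × p₂|.
Here n̂_z ≈ -0.517; the vertex latitude is φ_max = arccos|n̂_z| ≈ 58.9°.
Check via Clairaut: cos φ_max = |cos φ₁| · sin C = cos(52.5°)·sin(58.1°) ≈ 0.517, again giving ≈ 58.9°.

≈ 59°N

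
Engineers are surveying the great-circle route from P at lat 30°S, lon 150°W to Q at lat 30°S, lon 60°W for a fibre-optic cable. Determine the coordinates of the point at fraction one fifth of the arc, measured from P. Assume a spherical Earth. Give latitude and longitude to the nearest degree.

Convert each endpoint to a unit vector on the sphere (x = cos φ cos λ, y = cos φ sin λ, z = sin φ).
The central angle between the endpoints is δ = arccos(p₁·p₂) ≈ 1.318 rad (75.5°).
Interpolate at f = 1/5 with slerp weights a = sin((1−f)δ)/sin δ ≈ 0.898, b = sin(fδ)/sin δ ≈ 0.269.
p = a·p₁ + b·p₂ ≈ (-0.557, -0.591, -0.584); φ = arcsin(p_z) ≈ -35.71°, λ = atan2(p_y, p_x) ≈ -133.32°.

≈ lat 36°S, lon 133°W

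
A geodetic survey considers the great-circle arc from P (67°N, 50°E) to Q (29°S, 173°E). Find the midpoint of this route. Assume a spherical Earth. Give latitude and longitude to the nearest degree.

≈ (31°N, 147°E)

Convert each endpoint to a unit vector on the sphere (x = cos φ cos λ, y = cos φ sin λ, z = sin φ).
The central angle between the endpoints is δ = arccos(p₁·p₂) ≈ 2.255 rad (129.2°).
Interpolate at f = 1/2 with slerp weights a = sin((1−f)δ)/sin δ ≈ 1.166, b = sin(fδ)/sin δ ≈ 1.166.
p = a·p₁ + b·p₂ ≈ (-0.720, 0.473, 0.508); φ = arcsin(p_z) ≈ 30.54°, λ = atan2(p_y, p_x) ≈ 146.66°.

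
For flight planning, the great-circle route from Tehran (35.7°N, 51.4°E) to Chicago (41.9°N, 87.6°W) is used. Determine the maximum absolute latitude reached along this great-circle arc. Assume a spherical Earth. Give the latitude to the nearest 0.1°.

The great circle lies in the plane with unit normal n̂ = (p₁ × p₂)/|p₁ × p₂|.
Here n̂_z ≈ -0.397; the vertex latitude is φ_max = arccos|n̂_z| ≈ 66.6°.

≈ 66.6°N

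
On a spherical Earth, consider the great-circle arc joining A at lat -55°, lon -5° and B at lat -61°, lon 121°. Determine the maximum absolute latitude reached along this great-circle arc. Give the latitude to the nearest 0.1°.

≈ -74.3°

The great circle lies in the plane with unit normal n̂ = (p₁ × p₂)/|p₁ × p₂|.
Here n̂_z ≈ +0.270; the vertex latitude is φ_max = arccos|n̂_z| ≈ 74.3°.
Check via Clairaut: cos φ_max = |cos φ₁| · sin C = cos(55.0°)·sin(151.9°) ≈ 0.270, again giving ≈ 74.3°.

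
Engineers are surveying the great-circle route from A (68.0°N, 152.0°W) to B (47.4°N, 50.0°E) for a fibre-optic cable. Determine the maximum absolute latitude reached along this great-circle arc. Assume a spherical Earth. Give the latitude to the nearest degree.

The great circle lies in the plane with unit normal n̂ = (p₁ × p₂)/|p₁ × p₂|.
Here n̂_z ≈ -0.106; the vertex latitude is φ_max = arccos|n̂_z| ≈ 83.9°.

≈ 84°N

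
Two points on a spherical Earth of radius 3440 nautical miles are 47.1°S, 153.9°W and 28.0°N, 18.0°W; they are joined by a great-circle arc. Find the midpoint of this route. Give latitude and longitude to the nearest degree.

Write both endpoints as unit vectors p₁, p₂ with components (cos φ cos λ, cos φ sin λ, sin φ).
The central angle between the endpoints is δ = arccos(p₁·p₂) ≈ 2.458 rad (140.9°).
Interpolate at f = 1/2 with slerp weights a = sin((1−f)δ)/sin δ ≈ 1.492, b = sin(fδ)/sin δ ≈ 1.492.
p = a·p₁ + b·p₂ ≈ (0.341, -0.854, -0.393); φ = arcsin(p_z) ≈ -23.12°, λ = atan2(p_y, p_x) ≈ -68.24°.

≈ 23°S, 68°W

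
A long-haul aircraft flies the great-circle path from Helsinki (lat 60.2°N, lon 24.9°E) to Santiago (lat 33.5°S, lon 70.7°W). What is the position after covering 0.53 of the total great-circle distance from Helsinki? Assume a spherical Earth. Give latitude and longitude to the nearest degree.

The haversine formula gives a central angle δ ≈ 2.117 rad (121.3°) between the endpoints.
Interpolate at f = 0.53 with slerp weights a = sin((1−f)δ)/sin δ ≈ 0.982, b = sin(fδ)/sin δ ≈ 1.054.
p = a·p₁ + b·p₂ ≈ (0.733, -0.624, 0.270); φ = arcsin(p_z) ≈ 15.65°, λ = atan2(p_y, p_x) ≈ -40.42°.

≈ lat 16°N, lon 40°W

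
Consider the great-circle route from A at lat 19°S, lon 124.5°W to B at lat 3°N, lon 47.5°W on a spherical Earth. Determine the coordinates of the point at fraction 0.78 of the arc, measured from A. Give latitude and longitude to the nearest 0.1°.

Write both endpoints as unit vectors p₁, p₂ with components (cos φ cos λ, cos φ sin λ, sin φ).
The central angle between the endpoints is δ = arccos(p₁·p₂) ≈ 1.374 rad (78.7°).
Interpolate at f = 0.78 with slerp weights a = sin((1−f)δ)/sin δ ≈ 0.304, b = sin(fδ)/sin δ ≈ 0.895.
p = a·p₁ + b·p₂ ≈ (0.441, -0.896, -0.052); φ = arcsin(p_z) ≈ -2.98°, λ = atan2(p_y, p_x) ≈ -63.76°.

≈ lat 3.0°S, lon 63.8°W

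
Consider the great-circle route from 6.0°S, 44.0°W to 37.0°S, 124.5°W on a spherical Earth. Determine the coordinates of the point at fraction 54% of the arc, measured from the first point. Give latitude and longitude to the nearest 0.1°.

≈ 28.6°S, 82.2°W

Convert each endpoint to a unit vector on the sphere (x = cos φ cos λ, y = cos φ sin λ, z = sin φ).
The central angle between the endpoints is δ = arccos(p₁·p₂) ≈ 1.376 rad (78.8°).
Interpolate at f = 0.54 with slerp weights a = sin((1−f)δ)/sin δ ≈ 0.603, b = sin(fδ)/sin δ ≈ 0.689.
p = a·p₁ + b·p₂ ≈ (0.119, -0.870, -0.478); φ = arcsin(p_z) ≈ -28.55°, λ = atan2(p_y, p_x) ≈ -82.19°.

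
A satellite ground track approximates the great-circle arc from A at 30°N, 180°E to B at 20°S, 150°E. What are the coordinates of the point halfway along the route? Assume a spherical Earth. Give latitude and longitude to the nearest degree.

From cos δ = sin φ₁ sin φ₂ + cos φ₁ cos φ₂ cos Δλ, the central angle is δ ≈ 1.008 rad (57.7°).
Interpolate at f = 1/2 with slerp weights a = sin((1−f)δ)/sin δ ≈ 0.571, b = sin(fδ)/sin δ ≈ 0.571.
p = a·p₁ + b·p₂ ≈ (-0.959, 0.268, 0.090); φ = arcsin(p_z) ≈ 5.18°, λ = atan2(p_y, p_x) ≈ 164.37°.

≈ 5°N, 164°E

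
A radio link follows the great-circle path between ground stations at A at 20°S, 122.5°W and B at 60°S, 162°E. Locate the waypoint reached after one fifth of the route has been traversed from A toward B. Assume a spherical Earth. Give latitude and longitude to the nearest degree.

≈ 31°S, 131°W

Write both endpoints as unit vectors p₁, p₂ with components (cos φ cos λ, cos φ sin λ, sin φ).
The central angle between the endpoints is δ = arccos(p₁·p₂) ≈ 1.144 rad (65.6°).
Interpolate at f = 1/5 with slerp weights a = sin((1−f)δ)/sin δ ≈ 0.871, b = sin(fδ)/sin δ ≈ 0.249.
p = a·p₁ + b·p₂ ≈ (-0.558, -0.652, -0.514); φ = arcsin(p_z) ≈ -30.91°, λ = atan2(p_y, p_x) ≈ -130.58°.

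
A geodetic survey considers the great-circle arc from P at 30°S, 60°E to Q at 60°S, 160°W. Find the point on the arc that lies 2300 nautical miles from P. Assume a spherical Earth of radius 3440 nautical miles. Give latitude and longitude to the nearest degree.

Convert each endpoint to a unit vector on the sphere (x = cos φ cos λ, y = cos φ sin λ, z = sin φ).
The central angle between the endpoints is δ = arccos(p₁·p₂) ≈ 1.469 rad (84.2°). The total great-circle distance is δ·R ≈ 1.469 × 3440 ≈ 5054 nmi, so the target fraction is f = 2300/5054 ≈ 0.455.
Interpolate at f ≈ 0.455 with slerp weights a = sin((1−f)δ)/sin δ ≈ 0.722, b = sin(fδ)/sin δ ≈ 0.623.
p = a·p₁ + b·p₂ ≈ (0.020, 0.435, -0.900); φ = arcsin(p_z) ≈ -64.21°, λ = atan2(p_y, p_x) ≈ 87.41°.

≈ 64°S, 87°E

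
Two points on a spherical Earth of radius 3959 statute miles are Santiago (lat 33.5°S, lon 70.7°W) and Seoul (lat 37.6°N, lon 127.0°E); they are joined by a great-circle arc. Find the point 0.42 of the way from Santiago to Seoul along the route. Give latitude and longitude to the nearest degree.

≈ lat 5°N, lon 132°W

Convert each endpoint to a unit vector on the sphere (x = cos φ cos λ, y = cos φ sin λ, z = sin φ).
The central angle between the endpoints is δ = arccos(p₁·p₂) ≈ 2.881 rad (165.1°).
Interpolate at f = 0.42 with slerp weights a = sin((1−f)δ)/sin δ ≈ 3.858, b = sin(fδ)/sin δ ≈ 3.627.
p = a·p₁ + b·p₂ ≈ (-0.666, -0.741, 0.084); φ = arcsin(p_z) ≈ 4.82°, λ = atan2(p_y, p_x) ≈ -131.97°.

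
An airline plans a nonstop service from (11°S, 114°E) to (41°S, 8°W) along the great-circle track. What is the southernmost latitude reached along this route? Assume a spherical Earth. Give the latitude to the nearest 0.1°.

The great circle lies in the plane with unit normal n̂ = (p₁ × p₂)/|p₁ × p₂|.
Here n̂_z ≈ -0.652; the vertex latitude is φ_max = arccos|n̂_z| ≈ 49.3°.
Check via Clairaut: cos φ_max = |cos φ₁| · sin C = cos(11.0°)·sin(138.4°) ≈ 0.652, again giving ≈ 49.3°.

≈ 49.3°S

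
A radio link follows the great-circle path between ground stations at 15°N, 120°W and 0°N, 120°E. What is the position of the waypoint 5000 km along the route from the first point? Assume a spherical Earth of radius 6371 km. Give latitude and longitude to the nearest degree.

The haversine formula gives a central angle δ ≈ 2.075 rad (118.9°) between the endpoints. The total great-circle distance is δ·R ≈ 2.075 × 6371 ≈ 13219 km, so the target fraction is f = 5000/13219 ≈ 0.378.
Interpolate at f ≈ 0.378 with slerp weights a = sin((1−f)δ)/sin δ ≈ 1.097, b = sin(fδ)/sin δ ≈ 0.807.
p = a·p₁ + b·p₂ ≈ (-0.933, -0.219, 0.284); φ = arcsin(p_z) ≈ 16.50°, λ = atan2(p_y, p_x) ≈ -166.80°.

≈ 16°N, 167°W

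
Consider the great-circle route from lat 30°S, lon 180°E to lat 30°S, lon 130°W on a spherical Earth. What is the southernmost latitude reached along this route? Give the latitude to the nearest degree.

≈ 32°S

The great circle lies in the plane with unit normal n̂ = (p₁ × p₂)/|p₁ × p₂|.
Here n̂_z ≈ +0.843; the vertex latitude is φ_max = arccos|n̂_z| ≈ 32.5°.
Check via Clairaut: cos φ_max = |cos φ₁| · sin C = cos(30.0°)·sin(103.1°) ≈ 0.843, again giving ≈ 32.5°.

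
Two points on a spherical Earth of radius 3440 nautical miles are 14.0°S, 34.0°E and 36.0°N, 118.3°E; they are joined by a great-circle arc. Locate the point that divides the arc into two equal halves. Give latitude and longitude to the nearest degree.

≈ 15°N, 71°E

The haversine formula gives a central angle δ ≈ 1.635 rad (93.7°) between the endpoints.
Interpolate at f = 1/2 with slerp weights a = sin((1−f)δ)/sin δ ≈ 0.731, b = sin(fδ)/sin δ ≈ 0.731.
p = a·p₁ + b·p₂ ≈ (0.308, 0.917, 0.253); φ = arcsin(p_z) ≈ 14.64°, λ = atan2(p_y, p_x) ≈ 71.46°.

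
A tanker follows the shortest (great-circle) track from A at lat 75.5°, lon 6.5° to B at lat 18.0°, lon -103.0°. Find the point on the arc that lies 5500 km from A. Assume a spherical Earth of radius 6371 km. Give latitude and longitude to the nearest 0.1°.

≈ lat 44.8°, lon -93.8°

Write both endpoints as unit vectors p₁, p₂ with components (cos φ cos λ, cos φ sin λ, sin φ).
The central angle between the endpoints is δ = arccos(p₁·p₂) ≈ 1.349 rad (77.3°). The total great-circle distance is δ·R ≈ 1.349 × 6371 ≈ 8596 km, so the target fraction is f = 5500/8596 ≈ 0.640.
Interpolate at f ≈ 0.640 with slerp weights a = sin((1−f)δ)/sin δ ≈ 0.479, b = sin(fδ)/sin δ ≈ 0.779.
p = a·p₁ + b·p₂ ≈ (-0.048, -0.708, 0.704); φ = arcsin(p_z) ≈ 44.77°, λ = atan2(p_y, p_x) ≈ -93.84°.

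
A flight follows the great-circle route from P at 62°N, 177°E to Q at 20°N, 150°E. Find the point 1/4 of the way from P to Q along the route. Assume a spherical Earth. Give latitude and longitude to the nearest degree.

From cos δ = sin φ₁ sin φ₂ + cos φ₁ cos φ₂ cos Δλ, the central angle is δ ≈ 0.802 rad (46.0°).
Interpolate at f = 1/4 with slerp weights a = sin((1−f)δ)/sin δ ≈ 0.787, b = sin(fδ)/sin δ ≈ 0.277.
p = a·p₁ + b·p₂ ≈ (-0.595, 0.150, 0.790); φ = arcsin(p_z) ≈ 52.18°, λ = atan2(p_y, p_x) ≈ 165.88°.

≈ 52°N, 166°E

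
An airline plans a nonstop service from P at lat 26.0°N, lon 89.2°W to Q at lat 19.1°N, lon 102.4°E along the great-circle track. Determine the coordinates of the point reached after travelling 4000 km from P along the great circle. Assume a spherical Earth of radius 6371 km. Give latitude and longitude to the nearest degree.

Convert each endpoint to a unit vector on the sphere (x = cos φ cos λ, y = cos φ sin λ, z = sin φ).
The central angle between the endpoints is δ = arccos(p₁·p₂) ≈ 2.330 rad (133.5°). The total great-circle distance is δ·R ≈ 2.330 × 6371 ≈ 14846 km, so the target fraction is f = 4000/14846 ≈ 0.269.
Interpolate at f ≈ 0.269 with slerp weights a = sin((1−f)δ)/sin δ ≈ 1.367, b = sin(fδ)/sin δ ≈ 0.810.
p = a·p₁ + b·p₂ ≈ (-0.147, -0.481, 0.864); φ = arcsin(p_z) ≈ 59.80°, λ = atan2(p_y, p_x) ≈ -107.02°.

≈ lat 60°N, lon 107°W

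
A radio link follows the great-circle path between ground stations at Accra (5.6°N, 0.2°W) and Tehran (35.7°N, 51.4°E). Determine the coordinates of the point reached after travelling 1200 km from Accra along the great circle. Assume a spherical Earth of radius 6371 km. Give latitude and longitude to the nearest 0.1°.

Write both endpoints as unit vectors p₁, p₂ with components (cos φ cos λ, cos φ sin λ, sin φ).
The central angle between the endpoints is δ = arccos(p₁·p₂) ≈ 0.978 rad (56.0°). The total great-circle distance is δ·R ≈ 0.978 × 6371 ≈ 6229 km, so the target fraction is f = 1200/6229 ≈ 0.193.
Interpolate at f ≈ 0.193 with slerp weights a = sin((1−f)δ)/sin δ ≈ 0.856, b = sin(fδ)/sin δ ≈ 0.226.
p = a·p₁ + b·p₂ ≈ (0.966, 0.140, 0.215); φ = arcsin(p_z) ≈ 12.43°, λ = atan2(p_y, p_x) ≈ 8.26°.

≈ 12.4°N, 8.3°E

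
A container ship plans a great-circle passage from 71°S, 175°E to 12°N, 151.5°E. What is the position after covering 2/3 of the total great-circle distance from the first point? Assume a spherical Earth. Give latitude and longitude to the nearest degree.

≈ 16°S, 155°E

Convert each endpoint to a unit vector on the sphere (x = cos φ cos λ, y = cos φ sin λ, z = sin φ).
The central angle between the endpoints is δ = arccos(p₁·p₂) ≈ 1.475 rad (84.5°).
Interpolate at f = 2/3 with slerp weights a = sin((1−f)δ)/sin δ ≈ 0.474, b = sin(fδ)/sin δ ≈ 0.836.
p = a·p₁ + b·p₂ ≈ (-0.873, 0.404, -0.275); φ = arcsin(p_z) ≈ -15.94°, λ = atan2(p_y, p_x) ≈ 155.17°.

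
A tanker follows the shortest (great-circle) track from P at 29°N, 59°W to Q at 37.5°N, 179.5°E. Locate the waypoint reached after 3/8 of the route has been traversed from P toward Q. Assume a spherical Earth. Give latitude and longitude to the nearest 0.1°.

≈ 50.1°N, 96.5°W

Write both endpoints as unit vectors p₁, p₂ with components (cos φ cos λ, cos φ sin λ, sin φ).
The central angle between the endpoints is δ = arccos(p₁·p₂) ≈ 1.638 rad (93.9°).
Interpolate at f = 3/8 with slerp weights a = sin((1−f)δ)/sin δ ≈ 0.856, b = sin(fδ)/sin δ ≈ 0.578.
p = a·p₁ + b·p₂ ≈ (-0.073, -0.638, 0.767); φ = arcsin(p_z) ≈ 50.06°, λ = atan2(p_y, p_x) ≈ -96.50°.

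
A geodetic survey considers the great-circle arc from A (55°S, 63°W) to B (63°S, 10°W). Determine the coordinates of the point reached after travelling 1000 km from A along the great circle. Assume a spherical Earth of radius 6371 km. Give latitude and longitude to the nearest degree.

≈ (60°S, 49°W)

The haversine formula gives a central angle δ ≈ 0.481 rad (27.6°) between the endpoints. The total great-circle distance is δ·R ≈ 0.481 × 6371 ≈ 3064 km, so the target fraction is f = 1000/3064 ≈ 0.326.
Interpolate at f ≈ 0.326 with slerp weights a = sin((1−f)δ)/sin δ ≈ 0.688, b = sin(fδ)/sin δ ≈ 0.338.
p = a·p₁ + b·p₂ ≈ (0.330, -0.378, -0.865); φ = arcsin(p_z) ≈ -59.86°, λ = atan2(p_y, p_x) ≈ -48.88°.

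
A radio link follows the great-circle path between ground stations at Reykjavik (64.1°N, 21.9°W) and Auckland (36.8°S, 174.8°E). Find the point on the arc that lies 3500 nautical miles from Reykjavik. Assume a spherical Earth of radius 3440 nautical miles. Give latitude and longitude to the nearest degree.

≈ 53°N, 160°W

From cos δ = sin φ₁ sin φ₂ + cos φ₁ cos φ₂ cos Δλ, the central angle is δ ≈ 2.634 rad (150.9°). The total great-circle distance is δ·R ≈ 2.634 × 3440 ≈ 9061 nmi, so the target fraction is f = 3500/9061 ≈ 0.386.
Interpolate at f ≈ 0.386 with slerp weights a = sin((1−f)δ)/sin δ ≈ 2.055, b = sin(fδ)/sin δ ≈ 1.750.
p = a·p₁ + b·p₂ ≈ (-0.563, -0.208, 0.800); φ = arcsin(p_z) ≈ 53.14°, λ = atan2(p_y, p_x) ≈ -159.73°.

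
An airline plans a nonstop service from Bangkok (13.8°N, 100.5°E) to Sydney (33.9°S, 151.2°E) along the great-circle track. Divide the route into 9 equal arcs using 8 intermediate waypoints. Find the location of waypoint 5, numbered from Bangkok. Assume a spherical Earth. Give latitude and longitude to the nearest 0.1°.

≈ 13.8°S, 126.4°E

From cos δ = sin φ₁ sin φ₂ + cos φ₁ cos φ₂ cos Δλ, the central angle is δ ≈ 1.184 rad (67.8°).
Interpolate at f = 5/9 with slerp weights a = sin((1−f)δ)/sin δ ≈ 0.542, b = sin(fδ)/sin δ ≈ 0.660.
p = a·p₁ + b·p₂ ≈ (-0.576, 0.782, -0.239); φ = arcsin(p_z) ≈ -13.82°, λ = atan2(p_y, p_x) ≈ 126.39°.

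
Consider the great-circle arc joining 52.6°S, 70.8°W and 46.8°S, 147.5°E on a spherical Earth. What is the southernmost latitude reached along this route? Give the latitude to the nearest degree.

≈ 75°S

The great circle lies in the plane with unit normal n̂ = (p₁ × p₂)/|p₁ × p₂|.
Here n̂_z ≈ -0.266; the vertex latitude is φ_max = arccos|n̂_z| ≈ 74.6°.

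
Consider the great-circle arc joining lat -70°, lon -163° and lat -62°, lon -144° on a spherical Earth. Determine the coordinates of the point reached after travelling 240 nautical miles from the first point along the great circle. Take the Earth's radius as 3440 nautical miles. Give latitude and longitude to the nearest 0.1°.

≈ lat -67.4°, lon -154.7°

Convert each endpoint to a unit vector on the sphere (x = cos φ cos λ, y = cos φ sin λ, z = sin φ).
The central angle between the endpoints is δ = arccos(p₁·p₂) ≈ 0.193 rad (11.0°). The total great-circle distance is δ·R ≈ 0.193 × 3440 ≈ 662 nmi, so the target fraction is f = 240/662 ≈ 0.362.
Interpolate at f ≈ 0.362 with slerp weights a = sin((1−f)δ)/sin δ ≈ 0.640, b = sin(fδ)/sin δ ≈ 0.364.
p = a·p₁ + b·p₂ ≈ (-0.348, -0.165, -0.923); φ = arcsin(p_z) ≈ -67.38°, λ = atan2(p_y, p_x) ≈ -154.68°.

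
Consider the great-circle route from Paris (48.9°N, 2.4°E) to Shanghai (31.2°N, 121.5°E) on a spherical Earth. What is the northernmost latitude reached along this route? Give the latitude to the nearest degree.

The great circle lies in the plane with unit normal n̂ = (p₁ × p₂)/|p₁ × p₂|.
Here n̂_z ≈ +0.495; the vertex latitude is φ_max = arccos|n̂_z| ≈ 60.3°.

≈ 60°N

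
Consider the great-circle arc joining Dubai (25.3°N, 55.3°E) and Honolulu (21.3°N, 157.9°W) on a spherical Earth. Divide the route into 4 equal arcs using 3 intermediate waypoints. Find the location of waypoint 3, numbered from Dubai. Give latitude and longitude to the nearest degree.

Convert each endpoint to a unit vector on the sphere (x = cos φ cos λ, y = cos φ sin λ, z = sin φ).
The central angle between the endpoints is δ = arccos(p₁·p₂) ≈ 2.153 rad (123.3°).
Interpolate at f = 3/4 with slerp weights a = sin((1−f)δ)/sin δ ≈ 0.614, b = sin(fδ)/sin δ ≈ 1.196.
p = a·p₁ + b·p₂ ≈ (-0.717, 0.037, 0.697); φ = arcsin(p_z) ≈ 44.15°, λ = atan2(p_y, p_x) ≈ 177.06°.

≈ 44°N, 177°E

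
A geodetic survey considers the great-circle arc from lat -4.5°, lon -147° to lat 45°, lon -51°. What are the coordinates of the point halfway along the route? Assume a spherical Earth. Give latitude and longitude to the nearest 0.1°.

≈ lat 28.4°, lon -109.7°

Convert each endpoint to a unit vector on the sphere (x = cos φ cos λ, y = cos φ sin λ, z = sin φ).
The central angle between the endpoints is δ = arccos(p₁·p₂) ≈ 1.700 rad (97.4°).
Interpolate at f = 1/2 with slerp weights a = sin((1−f)δ)/sin δ ≈ 0.758, b = sin(fδ)/sin δ ≈ 0.758.
p = a·p₁ + b·p₂ ≈ (-0.296, -0.828, 0.476); φ = arcsin(p_z) ≈ 28.45°, λ = atan2(p_y, p_x) ≈ -109.70°.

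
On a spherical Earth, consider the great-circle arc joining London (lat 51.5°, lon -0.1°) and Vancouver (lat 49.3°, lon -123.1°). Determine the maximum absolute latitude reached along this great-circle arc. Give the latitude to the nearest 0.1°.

The great circle lies in the plane with unit normal n̂ = (p₁ × p₂)/|p₁ × p₂|.
Here n̂_z ≈ -0.367; the vertex latitude is φ_max = arccos|n̂_z| ≈ 68.5°.
Check via Clairaut: cos φ_max = |cos φ₁| · sin C = cos(51.5°)·sin(36.1°) ≈ 0.367, again giving ≈ 68.5°.

≈ 68.5°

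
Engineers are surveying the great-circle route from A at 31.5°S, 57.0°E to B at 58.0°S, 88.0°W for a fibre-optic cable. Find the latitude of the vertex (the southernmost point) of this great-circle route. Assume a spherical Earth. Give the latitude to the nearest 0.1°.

≈ 74.9°S

The great circle lies in the plane with unit normal n̂ = (p₁ × p₂)/|p₁ × p₂|.
Here n̂_z ≈ -0.260; the vertex latitude is φ_max = arccos|n̂_z| ≈ 74.9°.
Check via Clairaut: cos φ_max = |cos φ₁| · sin C = cos(31.5°)·sin(162.3°) ≈ 0.260, again giving ≈ 74.9°.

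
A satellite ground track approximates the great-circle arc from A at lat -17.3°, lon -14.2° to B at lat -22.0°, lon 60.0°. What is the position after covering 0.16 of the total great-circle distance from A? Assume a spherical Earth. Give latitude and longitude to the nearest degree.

≈ lat -20°, lon -3°

The haversine formula gives a central angle δ ≈ 1.211 rad (69.4°) between the endpoints.
Interpolate at f = 0.16 with slerp weights a = sin((1−f)δ)/sin δ ≈ 0.909, b = sin(fδ)/sin δ ≈ 0.206.
p = a·p₁ + b·p₂ ≈ (0.937, -0.048, -0.347); φ = arcsin(p_z) ≈ -20.32°, λ = atan2(p_y, p_x) ≈ -2.92°.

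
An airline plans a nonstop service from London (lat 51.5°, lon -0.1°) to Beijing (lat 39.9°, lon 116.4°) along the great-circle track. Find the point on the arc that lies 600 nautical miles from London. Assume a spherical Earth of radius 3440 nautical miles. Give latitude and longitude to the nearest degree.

From cos δ = sin φ₁ sin φ₂ + cos φ₁ cos φ₂ cos Δλ, the central angle is δ ≈ 1.278 rad (73.2°). The total great-circle distance is δ·R ≈ 1.278 × 3440 ≈ 4395 nmi, so the target fraction is f = 600/4395 ≈ 0.137.
Interpolate at f ≈ 0.137 with slerp weights a = sin((1−f)δ)/sin δ ≈ 0.932, b = sin(fδ)/sin δ ≈ 0.181.
p = a·p₁ + b·p₂ ≈ (0.519, 0.124, 0.846); φ = arcsin(p_z) ≈ 57.78°, λ = atan2(p_y, p_x) ≈ 13.40°.

≈ lat 58°, lon 13°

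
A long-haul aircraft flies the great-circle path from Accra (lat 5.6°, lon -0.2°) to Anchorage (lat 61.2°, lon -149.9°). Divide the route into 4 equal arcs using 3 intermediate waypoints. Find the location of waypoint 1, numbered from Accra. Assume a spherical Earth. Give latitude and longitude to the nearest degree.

≈ lat 32°, lon -8°

Write both endpoints as unit vectors p₁, p₂ with components (cos φ cos λ, cos φ sin λ, sin φ).
The central angle between the endpoints is δ = arccos(p₁·p₂) ≈ 1.905 rad (109.2°).
Interpolate at f = 1/4 with slerp weights a = sin((1−f)δ)/sin δ ≈ 1.048, b = sin(fδ)/sin δ ≈ 0.485.
p = a·p₁ + b·p₂ ≈ (0.841, -0.121, 0.528); φ = arcsin(p_z) ≈ 31.85°, λ = atan2(p_y, p_x) ≈ -8.19°.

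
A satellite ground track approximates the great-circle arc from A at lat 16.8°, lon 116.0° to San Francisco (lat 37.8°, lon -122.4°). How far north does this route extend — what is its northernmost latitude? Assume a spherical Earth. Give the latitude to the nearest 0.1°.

≈ 48.7°

The great circle lies in the plane with unit normal n̂ = (p₁ × p₂)/|p₁ × p₂|.
Here n̂_z ≈ +0.660; the vertex latitude is φ_max = arccos|n̂_z| ≈ 48.7°.
Check via Clairaut: cos φ_max = |cos φ₁| · sin C = cos(16.8°)·sin(43.6°) ≈ 0.660, again giving ≈ 48.7°.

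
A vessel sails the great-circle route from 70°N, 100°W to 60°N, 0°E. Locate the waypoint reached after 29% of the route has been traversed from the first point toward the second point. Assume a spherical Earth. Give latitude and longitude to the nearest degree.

≈ 74°N, 66°W

Write both endpoints as unit vectors p₁, p₂ with components (cos φ cos λ, cos φ sin λ, sin φ).
The central angle between the endpoints is δ = arccos(p₁·p₂) ≈ 0.670 rad (38.4°).
Interpolate at f = 0.29 with slerp weights a = sin((1−f)δ)/sin δ ≈ 0.737, b = sin(fδ)/sin δ ≈ 0.311.
p = a·p₁ + b·p₂ ≈ (0.112, -0.248, 0.962); φ = arcsin(p_z) ≈ 74.20°, λ = atan2(p_y, p_x) ≈ -65.80°.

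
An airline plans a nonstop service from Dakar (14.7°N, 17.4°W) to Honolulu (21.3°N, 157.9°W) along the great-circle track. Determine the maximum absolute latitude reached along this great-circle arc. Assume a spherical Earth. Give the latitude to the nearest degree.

The great circle lies in the plane with unit normal n̂ = (p₁ × p₂)/|p₁ × p₂|.
Here n̂_z ≈ -0.719; the vertex latitude is φ_max = arccos|n̂_z| ≈ 44.1°.

≈ 44°N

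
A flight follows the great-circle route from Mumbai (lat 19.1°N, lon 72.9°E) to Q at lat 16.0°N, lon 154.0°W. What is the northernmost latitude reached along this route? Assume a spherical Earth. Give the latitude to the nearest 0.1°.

≈ 38.5°N

The great circle lies in the plane with unit normal n̂ = (p₁ × p₂)/|p₁ × p₂|.
Here n̂_z ≈ +0.782; the vertex latitude is φ_max = arccos|n̂_z| ≈ 38.5°.
Check via Clairaut: cos φ_max = |cos φ₁| · sin C = cos(19.1°)·sin(55.9°) ≈ 0.782, again giving ≈ 38.5°.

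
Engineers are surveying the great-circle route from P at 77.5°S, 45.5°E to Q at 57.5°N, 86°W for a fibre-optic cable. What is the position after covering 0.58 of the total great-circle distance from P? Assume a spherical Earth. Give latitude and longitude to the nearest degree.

≈ 5°S, 66°W

Write both endpoints as unit vectors p₁, p₂ with components (cos φ cos λ, cos φ sin λ, sin φ).
The central angle between the endpoints is δ = arccos(p₁·p₂) ≈ 2.692 rad (154.2°).
Interpolate at f = 0.58 with slerp weights a = sin((1−f)δ)/sin δ ≈ 2.080, b = sin(fδ)/sin δ ≈ 2.299.
p = a·p₁ + b·p₂ ≈ (0.402, -0.911, -0.092); φ = arcsin(p_z) ≈ -5.25°, λ = atan2(p_y, p_x) ≈ -66.21°.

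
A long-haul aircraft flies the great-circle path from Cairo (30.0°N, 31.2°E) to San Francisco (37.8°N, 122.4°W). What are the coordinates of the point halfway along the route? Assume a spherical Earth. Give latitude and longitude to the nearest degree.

The haversine formula gives a central angle δ ≈ 1.882 rad (107.8°) between the endpoints.
Interpolate at f = 1/2 with slerp weights a = sin((1−f)δ)/sin δ ≈ 0.849, b = sin(fδ)/sin δ ≈ 0.849.
p = a·p₁ + b·p₂ ≈ (0.269, -0.186, 0.945); φ = arcsin(p_z) ≈ 70.90°, λ = atan2(p_y, p_x) ≈ -34.55°.

≈ (71°N, 35°W)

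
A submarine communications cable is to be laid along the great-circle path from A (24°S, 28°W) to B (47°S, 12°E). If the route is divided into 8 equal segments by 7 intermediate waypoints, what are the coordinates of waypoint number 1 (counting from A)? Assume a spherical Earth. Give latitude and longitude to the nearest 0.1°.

≈ (27.5°S, 24.2°W)

Write both endpoints as unit vectors p₁, p₂ with components (cos φ cos λ, cos φ sin λ, sin φ).
The central angle between the endpoints is δ = arccos(p₁·p₂) ≈ 0.684 rad (39.2°).
Interpolate at f = 1/8 with slerp weights a = sin((1−f)δ)/sin δ ≈ 0.892, b = sin(fδ)/sin δ ≈ 0.135.
p = a·p₁ + b·p₂ ≈ (0.809, -0.363, -0.462); φ = arcsin(p_z) ≈ -27.48°, λ = atan2(p_y, p_x) ≈ -24.17°.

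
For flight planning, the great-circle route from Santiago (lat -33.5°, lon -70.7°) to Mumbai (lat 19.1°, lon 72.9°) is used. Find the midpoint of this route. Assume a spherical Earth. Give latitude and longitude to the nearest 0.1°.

Convert each endpoint to a unit vector on the sphere (x = cos φ cos λ, y = cos φ sin λ, z = sin φ).
The central angle between the endpoints is δ = arccos(p₁·p₂) ≈ 2.523 rad (144.6°).
Interpolate at f = 1/2 with slerp weights a = sin((1−f)δ)/sin δ ≈ 1.643, b = sin(fδ)/sin δ ≈ 1.643.
p = a·p₁ + b·p₂ ≈ (0.910, 0.191, -0.369); φ = arcsin(p_z) ≈ -21.67°, λ = atan2(p_y, p_x) ≈ 11.85°.

≈ lat -21.7°, lon 11.9°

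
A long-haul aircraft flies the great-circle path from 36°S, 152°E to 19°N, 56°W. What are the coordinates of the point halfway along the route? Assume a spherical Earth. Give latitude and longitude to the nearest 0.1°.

Write both endpoints as unit vectors p₁, p₂ with components (cos φ cos λ, cos φ sin λ, sin φ).
The central angle between the endpoints is δ = arccos(p₁·p₂) ≈ 2.619 rad (150.1°).
Interpolate at f = 1/2 with slerp weights a = sin((1−f)δ)/sin δ ≈ 1.937, b = sin(fδ)/sin δ ≈ 1.937.
p = a·p₁ + b·p₂ ≈ (-0.360, -0.783, -0.508); φ = arcsin(p_z) ≈ -30.53°, λ = atan2(p_y, p_x) ≈ -114.67°.

≈ 30.5°S, 114.7°W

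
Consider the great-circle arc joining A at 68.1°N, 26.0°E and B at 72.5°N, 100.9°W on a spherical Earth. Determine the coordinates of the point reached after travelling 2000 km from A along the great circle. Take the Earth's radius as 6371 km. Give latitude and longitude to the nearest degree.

From cos δ = sin φ₁ sin φ₂ + cos φ₁ cos φ₂ cos Δλ, the central angle is δ ≈ 0.614 rad (35.2°). The total great-circle distance is δ·R ≈ 0.614 × 6371 ≈ 3910 km, so the target fraction is f = 2000/3910 ≈ 0.512.
Interpolate at f ≈ 0.512 with slerp weights a = sin((1−f)δ)/sin δ ≈ 0.513, b = sin(fδ)/sin δ ≈ 0.536.
p = a·p₁ + b·p₂ ≈ (0.141, -0.075, 0.987); φ = arcsin(p_z) ≈ 80.80°, λ = atan2(p_y, p_x) ≈ -27.78°.

≈ 81°N, 28°W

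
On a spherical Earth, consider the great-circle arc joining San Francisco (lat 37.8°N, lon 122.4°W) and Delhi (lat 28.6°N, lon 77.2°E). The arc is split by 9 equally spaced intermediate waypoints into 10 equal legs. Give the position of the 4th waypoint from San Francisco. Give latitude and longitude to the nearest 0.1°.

≈ lat 74.3°N, lon 177.0°W

Write both endpoints as unit vectors p₁, p₂ with components (cos φ cos λ, cos φ sin λ, sin φ).
The central angle between the endpoints is δ = arccos(p₁·p₂) ≈ 1.939 rad (111.1°).
Interpolate at f = 4/10 with slerp weights a = sin((1−f)δ)/sin δ ≈ 0.984, b = sin(fδ)/sin δ ≈ 0.751.
p = a·p₁ + b·p₂ ≈ (-0.271, -0.014, 0.963); φ = arcsin(p_z) ≈ 74.27°, λ = atan2(p_y, p_x) ≈ -177.03°.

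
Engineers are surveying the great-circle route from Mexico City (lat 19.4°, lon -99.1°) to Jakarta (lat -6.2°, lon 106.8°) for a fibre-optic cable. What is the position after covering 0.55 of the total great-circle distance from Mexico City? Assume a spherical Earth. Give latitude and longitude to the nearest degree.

Write both endpoints as unit vectors p₁, p₂ with components (cos φ cos λ, cos φ sin λ, sin φ).
The central angle between the endpoints is δ = arccos(p₁·p₂) ≈ 2.645 rad (151.6°).
Interpolate at f = 0.55 with slerp weights a = sin((1−f)δ)/sin δ ≈ 1.950, b = sin(fδ)/sin δ ≈ 2.086.
p = a·p₁ + b·p₂ ≈ (-0.890, 0.169, 0.422); φ = arcsin(p_z) ≈ 24.99°, λ = atan2(p_y, p_x) ≈ 169.24°.

≈ lat 25°, lon 169°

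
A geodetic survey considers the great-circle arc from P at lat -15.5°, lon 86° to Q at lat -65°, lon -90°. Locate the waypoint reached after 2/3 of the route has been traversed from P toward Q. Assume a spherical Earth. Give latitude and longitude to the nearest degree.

≈ lat -82°, lon 75°

The haversine formula gives a central angle δ ≈ 1.736 rad (99.4°) between the endpoints.
Interpolate at f = 2/3 with slerp weights a = sin((1−f)δ)/sin δ ≈ 0.554, b = sin(fδ)/sin δ ≈ 0.928.
p = a·p₁ + b·p₂ ≈ (0.037, 0.141, -0.989); φ = arcsin(p_z) ≈ -81.64°, λ = atan2(p_y, p_x) ≈ 75.15°.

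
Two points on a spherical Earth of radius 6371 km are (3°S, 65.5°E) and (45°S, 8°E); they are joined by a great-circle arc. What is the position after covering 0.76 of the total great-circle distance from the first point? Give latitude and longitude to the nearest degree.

From cos δ = sin φ₁ sin φ₂ + cos φ₁ cos φ₂ cos Δλ, the central angle is δ ≈ 1.141 rad (65.4°).
Interpolate at f = 0.76 with slerp weights a = sin((1−f)δ)/sin δ ≈ 0.298, b = sin(fδ)/sin δ ≈ 0.839.
p = a·p₁ + b·p₂ ≈ (0.711, 0.353, -0.609); φ = arcsin(p_z) ≈ -37.50°, λ = atan2(p_y, p_x) ≈ 26.41°.

≈ (37°S, 26°E)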